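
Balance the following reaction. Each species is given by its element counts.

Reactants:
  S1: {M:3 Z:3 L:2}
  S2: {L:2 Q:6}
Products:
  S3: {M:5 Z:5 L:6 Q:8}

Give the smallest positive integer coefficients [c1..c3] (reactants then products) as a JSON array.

M: 5·3+4·0 = 15 | 3·5 = 15
Z: 5·3+4·0 = 15 | 3·5 = 15
L: 5·2+4·2 = 18 | 3·6 = 18
Q: 5·0+4·6 = 24 | 3·8 = 24
gcd(5,4,3) = 1

Coefficients: [5, 4, 3]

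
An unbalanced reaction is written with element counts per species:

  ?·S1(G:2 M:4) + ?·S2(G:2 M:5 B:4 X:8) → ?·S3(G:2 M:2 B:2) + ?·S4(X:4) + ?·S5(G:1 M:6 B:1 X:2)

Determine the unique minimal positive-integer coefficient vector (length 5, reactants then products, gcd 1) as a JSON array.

Coefficients: [2, 2, 3, 3, 2]

G: 2·2+2·2 = 8 | 3·2+3·0+2·1 = 8
M: 2·4+2·5 = 18 | 3·2+3·0+2·6 = 18
B: 2·0+2·4 = 8 | 3·2+3·0+2·1 = 8
X: 2·0+2·8 = 16 | 3·0+3·4+2·2 = 16
gcd(2,2,3,3,2) = 1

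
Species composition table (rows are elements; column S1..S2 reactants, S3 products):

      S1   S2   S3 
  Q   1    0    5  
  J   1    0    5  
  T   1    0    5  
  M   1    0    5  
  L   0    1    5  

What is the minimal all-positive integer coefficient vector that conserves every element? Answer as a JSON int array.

Q: 5·1+5·0 = 5 | 1·5 = 5
J: 5·1+5·0 = 5 | 1·5 = 5
T: 5·1+5·0 = 5 | 1·5 = 5
M: 5·1+5·0 = 5 | 1·5 = 5
L: 5·0+5·1 = 5 | 1·5 = 5
gcd(5,5,1) = 1

Coefficients: [5, 5, 1]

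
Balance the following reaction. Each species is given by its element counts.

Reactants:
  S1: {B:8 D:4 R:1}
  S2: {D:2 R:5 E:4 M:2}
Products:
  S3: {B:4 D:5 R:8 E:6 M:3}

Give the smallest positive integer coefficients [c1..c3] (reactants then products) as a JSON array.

B: 1·8+3·0 = 8 | 2·4 = 8
D: 1·4+3·2 = 10 | 2·5 = 10
R: 1·1+3·5 = 16 | 2·8 = 16
E: 1·0+3·4 = 12 | 2·6 = 12
M: 1·0+3·2 = 6 | 2·3 = 6
gcd(1,3,2) = 1

Coefficients: [1, 3, 2]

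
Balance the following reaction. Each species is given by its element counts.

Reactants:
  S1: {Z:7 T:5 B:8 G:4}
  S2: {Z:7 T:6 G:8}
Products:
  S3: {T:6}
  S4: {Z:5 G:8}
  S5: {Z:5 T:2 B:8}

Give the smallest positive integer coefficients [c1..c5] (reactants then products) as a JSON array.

Coefficients: [4, 1, 3, 3, 4]

Z: 4·7+1·7 = 35 | 3·0+3·5+4·5 = 35
T: 4·5+1·6 = 26 | 3·6+3·0+4·2 = 26
B: 4·8+1·0 = 32 | 3·0+3·0+4·8 = 32
G: 4·4+1·8 = 24 | 3·0+3·8+4·0 = 24
gcd(4,1,3,3,4) = 1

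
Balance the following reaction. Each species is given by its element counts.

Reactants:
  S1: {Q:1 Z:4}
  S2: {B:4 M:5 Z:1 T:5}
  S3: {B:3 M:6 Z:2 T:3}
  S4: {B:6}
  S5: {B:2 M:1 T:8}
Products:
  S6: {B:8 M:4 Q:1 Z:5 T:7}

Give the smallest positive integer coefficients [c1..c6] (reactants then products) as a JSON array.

Coefficients: [5, 1, 2, 4, 3, 5]

B: 5·0+1·4+2·3+4·6+3·2 = 40 | 5·8 = 40
M: 5·0+1·5+2·6+4·0+3·1 = 20 | 5·4 = 20
Q: 5·1+1·0+2·0+4·0+3·0 = 5 | 5·1 = 5
Z: 5·4+1·1+2·2+4·0+3·0 = 25 | 5·5 = 25
T: 5·0+1·5+2·3+4·0+3·8 = 35 | 5·7 = 35
gcd(5,1,2,4,3,5) = 1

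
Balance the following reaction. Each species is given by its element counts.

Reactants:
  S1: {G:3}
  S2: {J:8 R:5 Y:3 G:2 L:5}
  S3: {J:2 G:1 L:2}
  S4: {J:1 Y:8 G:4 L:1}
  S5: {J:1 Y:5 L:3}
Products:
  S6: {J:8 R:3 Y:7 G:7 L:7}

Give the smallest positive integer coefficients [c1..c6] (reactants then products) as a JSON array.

Coefficients: [5, 3, 6, 2, 2, 5]

J: 5·0+3·8+6·2+2·1+2·1 = 40 | 5·8 = 40
R: 5·0+3·5+6·0+2·0+2·0 = 15 | 5·3 = 15
Y: 5·0+3·3+6·0+2·8+2·5 = 35 | 5·7 = 35
G: 5·3+3·2+6·1+2·4+2·0 = 35 | 5·7 = 35
L: 5·0+3·5+6·2+2·1+2·3 = 35 | 5·7 = 35
gcd(5,3,6,2,2,5) = 1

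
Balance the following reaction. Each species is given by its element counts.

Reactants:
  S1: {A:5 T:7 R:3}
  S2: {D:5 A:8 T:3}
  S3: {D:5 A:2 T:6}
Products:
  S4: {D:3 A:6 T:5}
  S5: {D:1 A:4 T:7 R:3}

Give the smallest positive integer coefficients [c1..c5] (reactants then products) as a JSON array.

Coefficients: [6, 1, 2, 3, 6]

D: 6·0+1·5+2·5 = 15 | 3·3+6·1 = 15
A: 6·5+1·8+2·2 = 42 | 3·6+6·4 = 42
T: 6·7+1·3+2·6 = 57 | 3·5+6·7 = 57
R: 6·3+1·0+2·0 = 18 | 3·0+6·3 = 18
gcd(6,1,2,3,6) = 1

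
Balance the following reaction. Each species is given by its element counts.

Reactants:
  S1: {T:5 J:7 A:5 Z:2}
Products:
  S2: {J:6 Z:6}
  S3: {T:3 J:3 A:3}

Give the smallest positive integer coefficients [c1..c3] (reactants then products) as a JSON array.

Coefficients: [3, 1, 5]

T: 3·5 = 15 | 1·0+5·3 = 15
J: 3·7 = 21 | 1·6+5·3 = 21
A: 3·5 = 15 | 1·0+5·3 = 15
Z: 3·2 = 6 | 1·6+5·0 = 6
gcd(3,1,5) = 1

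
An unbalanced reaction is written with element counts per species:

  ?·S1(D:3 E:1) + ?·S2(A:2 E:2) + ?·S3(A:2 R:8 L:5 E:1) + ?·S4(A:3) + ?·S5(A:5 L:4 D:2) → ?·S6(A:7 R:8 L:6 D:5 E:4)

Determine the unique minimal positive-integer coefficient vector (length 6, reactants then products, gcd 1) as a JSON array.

Coefficients: [6, 3, 4, 3, 1, 4]

A: 6·0+3·2+4·2+3·3+1·5 = 28 | 4·7 = 28
R: 6·0+3·0+4·8+3·0+1·0 = 32 | 4·8 = 32
L: 6·0+3·0+4·5+3·0+1·4 = 24 | 4·6 = 24
D: 6·3+3·0+4·0+3·0+1·2 = 20 | 4·5 = 20
E: 6·1+3·2+4·1+3·0+1·0 = 16 | 4·4 = 16
gcd(6,3,4,3,1,4) = 1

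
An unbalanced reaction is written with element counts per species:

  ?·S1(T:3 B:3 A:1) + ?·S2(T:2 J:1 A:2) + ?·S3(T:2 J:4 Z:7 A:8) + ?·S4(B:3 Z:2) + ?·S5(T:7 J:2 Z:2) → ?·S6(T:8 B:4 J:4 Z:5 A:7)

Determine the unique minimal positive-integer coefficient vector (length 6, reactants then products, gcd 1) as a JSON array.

Coefficients: [1, 6, 1, 3, 1, 3]

T: 1·3+6·2+1·2+3·0+1·7 = 24 | 3·8 = 24
B: 1·3+6·0+1·0+3·3+1·0 = 12 | 3·4 = 12
J: 1·0+6·1+1·4+3·0+1·2 = 12 | 3·4 = 12
Z: 1·0+6·0+1·7+3·2+1·2 = 15 | 3·5 = 15
A: 1·1+6·2+1·8+3·0+1·0 = 21 | 3·7 = 21
gcd(1,6,1,3,1,3) = 1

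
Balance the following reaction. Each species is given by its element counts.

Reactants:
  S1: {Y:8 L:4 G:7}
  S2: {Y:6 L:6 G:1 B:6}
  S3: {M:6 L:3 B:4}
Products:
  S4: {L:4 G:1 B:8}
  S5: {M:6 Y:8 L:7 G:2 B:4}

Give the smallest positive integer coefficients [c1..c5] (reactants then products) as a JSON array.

M: 1·0+4·0+4·6 = 24 | 3·0+4·6 = 24
Y: 1·8+4·6+4·0 = 32 | 3·0+4·8 = 32
L: 1·4+4·6+4·3 = 40 | 3·4+4·7 = 40
G: 1·7+4·1+4·0 = 11 | 3·1+4·2 = 11
B: 1·0+4·6+4·4 = 40 | 3·8+4·4 = 40
gcd(1,4,4,3,4) = 1

Coefficients: [1, 4, 4, 3, 4]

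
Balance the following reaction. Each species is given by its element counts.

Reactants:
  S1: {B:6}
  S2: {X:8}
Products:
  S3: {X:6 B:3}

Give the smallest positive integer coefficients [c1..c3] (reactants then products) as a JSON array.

X: 2·0+3·8 = 24 | 4·6 = 24
B: 2·6+3·0 = 12 | 4·3 = 12
gcd(2,3,4) = 1

Coefficients: [2, 3, 4]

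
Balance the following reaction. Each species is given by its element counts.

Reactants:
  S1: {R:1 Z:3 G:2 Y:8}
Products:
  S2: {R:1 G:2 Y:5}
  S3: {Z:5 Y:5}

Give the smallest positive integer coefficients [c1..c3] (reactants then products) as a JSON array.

Coefficients: [5, 5, 3]

R: 5·1 = 5 | 5·1+3·0 = 5
Z: 5·3 = 15 | 5·0+3·5 = 15
G: 5·2 = 10 | 5·2+3·0 = 10
Y: 5·8 = 40 | 5·5+3·5 = 40
gcd(5,5,3) = 1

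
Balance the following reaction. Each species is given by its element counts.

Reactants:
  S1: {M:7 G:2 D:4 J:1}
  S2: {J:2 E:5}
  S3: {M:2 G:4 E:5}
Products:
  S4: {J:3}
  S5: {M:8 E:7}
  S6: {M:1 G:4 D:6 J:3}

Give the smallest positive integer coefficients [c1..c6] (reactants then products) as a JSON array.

M: 6·7+6·0+1·2 = 44 | 2·0+5·8+4·1 = 44
G: 6·2+6·0+1·4 = 16 | 2·0+5·0+4·4 = 16
D: 6·4+6·0+1·0 = 24 | 2·0+5·0+4·6 = 24
J: 6·1+6·2+1·0 = 18 | 2·3+5·0+4·3 = 18
E: 6·0+6·5+1·5 = 35 | 2·0+5·7+4·0 = 35
gcd(6,6,1,2,5,4) = 1

Coefficients: [6, 6, 1, 2, 5, 4]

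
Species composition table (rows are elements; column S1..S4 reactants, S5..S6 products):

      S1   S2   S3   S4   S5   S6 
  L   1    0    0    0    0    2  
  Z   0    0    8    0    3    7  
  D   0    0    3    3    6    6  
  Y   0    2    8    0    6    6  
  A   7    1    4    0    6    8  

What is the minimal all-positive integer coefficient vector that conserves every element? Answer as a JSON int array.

Coefficients: [2, 4, 2, 6, 3, 1]

L: 2·1+4·0+2·0+6·0 = 2 | 3·0+1·2 = 2
Z: 2·0+4·0+2·8+6·0 = 16 | 3·3+1·7 = 16
D: 2·0+4·0+2·3+6·3 = 24 | 3·6+1·6 = 24
Y: 2·0+4·2+2·8+6·0 = 24 | 3·6+1·6 = 24
A: 2·7+4·1+2·4+6·0 = 26 | 3·6+1·8 = 26
gcd(2,4,2,6,3,1) = 1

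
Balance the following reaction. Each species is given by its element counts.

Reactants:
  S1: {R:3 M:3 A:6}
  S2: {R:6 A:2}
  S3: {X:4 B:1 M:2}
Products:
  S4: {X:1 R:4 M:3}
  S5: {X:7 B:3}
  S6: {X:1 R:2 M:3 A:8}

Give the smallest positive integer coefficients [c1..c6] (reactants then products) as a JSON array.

Coefficients: [6, 2, 6, 5, 2, 5]

X: 6·0+2·0+6·4 = 24 | 5·1+2·7+5·1 = 24
B: 6·0+2·0+6·1 = 6 | 5·0+2·3+5·0 = 6
R: 6·3+2·6+6·0 = 30 | 5·4+2·0+5·2 = 30
M: 6·3+2·0+6·2 = 30 | 5·3+2·0+5·3 = 30
A: 6·6+2·2+6·0 = 40 | 5·0+2·0+5·8 = 40
gcd(6,2,6,5,2,5) = 1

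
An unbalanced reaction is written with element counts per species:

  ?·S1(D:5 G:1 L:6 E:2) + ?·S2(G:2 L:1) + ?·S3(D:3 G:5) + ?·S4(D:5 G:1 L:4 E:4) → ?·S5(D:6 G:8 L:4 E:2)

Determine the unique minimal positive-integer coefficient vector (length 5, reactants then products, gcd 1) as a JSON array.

Coefficients: [1, 6, 5, 2, 5]

D: 1·5+6·0+5·3+2·5 = 30 | 5·6 = 30
G: 1·1+6·2+5·5+2·1 = 40 | 5·8 = 40
L: 1·6+6·1+5·0+2·4 = 20 | 5·4 = 20
E: 1·2+6·0+5·0+2·4 = 10 | 5·2 = 10
gcd(1,6,5,2,5) = 1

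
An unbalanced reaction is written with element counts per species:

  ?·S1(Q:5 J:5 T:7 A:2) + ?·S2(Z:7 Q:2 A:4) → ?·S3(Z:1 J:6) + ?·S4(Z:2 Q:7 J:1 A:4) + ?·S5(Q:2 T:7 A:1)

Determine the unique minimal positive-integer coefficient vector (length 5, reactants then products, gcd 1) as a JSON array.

Coefficients: [4, 1, 3, 2, 4]

Z: 4·0+1·7 = 7 | 3·1+2·2+4·0 = 7
Q: 4·5+1·2 = 22 | 3·0+2·7+4·2 = 22
J: 4·5+1·0 = 20 | 3·6+2·1+4·0 = 20
T: 4·7+1·0 = 28 | 3·0+2·0+4·7 = 28
A: 4·2+1·4 = 12 | 3·0+2·4+4·1 = 12
gcd(4,1,3,2,4) = 1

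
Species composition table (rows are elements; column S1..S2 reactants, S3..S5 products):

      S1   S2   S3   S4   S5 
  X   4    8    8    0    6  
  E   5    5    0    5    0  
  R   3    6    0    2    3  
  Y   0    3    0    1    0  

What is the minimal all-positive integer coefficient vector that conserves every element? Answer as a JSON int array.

X: 4·4+2·8 = 32 | 1·8+6·0+4·6 = 32
E: 4·5+2·5 = 30 | 1·0+6·5+4·0 = 30
R: 4·3+2·6 = 24 | 1·0+6·2+4·3 = 24
Y: 4·0+2·3 = 6 | 1·0+6·1+4·0 = 6
gcd(4,2,1,6,4) = 1

Coefficients: [4, 2, 1, 6, 4]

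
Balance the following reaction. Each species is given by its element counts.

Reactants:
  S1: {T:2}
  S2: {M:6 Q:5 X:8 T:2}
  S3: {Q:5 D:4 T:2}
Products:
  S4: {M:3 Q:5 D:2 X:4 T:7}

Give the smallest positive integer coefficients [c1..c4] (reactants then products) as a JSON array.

Coefficients: [5, 1, 1, 2]

M: 5·0+1·6+1·0 = 6 | 2·3 = 6
Q: 5·0+1·5+1·5 = 10 | 2·5 = 10
D: 5·0+1·0+1·4 = 4 | 2·2 = 4
X: 5·0+1·8+1·0 = 8 | 2·4 = 8
T: 5·2+1·2+1·2 = 14 | 2·7 = 14
gcd(5,1,1,2) = 1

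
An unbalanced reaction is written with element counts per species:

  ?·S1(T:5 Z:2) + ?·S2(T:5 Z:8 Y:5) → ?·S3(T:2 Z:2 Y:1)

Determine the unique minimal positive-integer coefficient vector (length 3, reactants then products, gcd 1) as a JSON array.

T: 1·5+1·5 = 10 | 5·2 = 10
Z: 1·2+1·8 = 10 | 5·2 = 10
Y: 1·0+1·5 = 5 | 5·1 = 5
gcd(1,1,5) = 1

Coefficients: [1, 1, 5]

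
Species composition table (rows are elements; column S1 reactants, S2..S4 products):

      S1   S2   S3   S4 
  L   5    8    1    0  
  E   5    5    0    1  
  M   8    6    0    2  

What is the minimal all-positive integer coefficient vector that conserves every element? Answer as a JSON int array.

L: 2·5 = 10 | 1·8+2·1+5·0 = 10
E: 2·5 = 10 | 1·5+2·0+5·1 = 10
M: 2·8 = 16 | 1·6+2·0+5·2 = 16
gcd(2,1,2,5) = 1

Coefficients: [2, 1, 2, 5]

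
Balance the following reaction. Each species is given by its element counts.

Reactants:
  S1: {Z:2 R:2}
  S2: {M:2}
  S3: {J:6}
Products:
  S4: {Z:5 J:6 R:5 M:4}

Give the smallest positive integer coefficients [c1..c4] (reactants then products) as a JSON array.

Z: 5·2+4·0+2·0 = 10 | 2·5 = 10
J: 5·0+4·0+2·6 = 12 | 2·6 = 12
R: 5·2+4·0+2·0 = 10 | 2·5 = 10
M: 5·0+4·2+2·0 = 8 | 2·4 = 8
gcd(5,4,2,2) = 1

Coefficients: [5, 4, 2, 2]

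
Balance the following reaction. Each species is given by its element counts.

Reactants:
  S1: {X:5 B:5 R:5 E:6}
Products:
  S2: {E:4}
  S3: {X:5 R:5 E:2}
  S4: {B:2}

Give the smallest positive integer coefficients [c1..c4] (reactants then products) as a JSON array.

Coefficients: [2, 2, 2, 5]

X: 2·5 = 10 | 2·0+2·5+5·0 = 10
B: 2·5 = 10 | 2·0+2·0+5·2 = 10
R: 2·5 = 10 | 2·0+2·5+5·0 = 10
E: 2·6 = 12 | 2·4+2·2+5·0 = 12
gcd(2,2,2,5) = 1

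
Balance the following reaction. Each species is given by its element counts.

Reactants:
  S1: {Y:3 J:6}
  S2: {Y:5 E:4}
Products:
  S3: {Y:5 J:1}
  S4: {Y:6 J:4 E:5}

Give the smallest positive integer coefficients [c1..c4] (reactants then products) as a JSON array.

Coefficients: [3, 5, 2, 4]

Y: 3·3+5·5 = 34 | 2·5+4·6 = 34
J: 3·6+5·0 = 18 | 2·1+4·4 = 18
E: 3·0+5·4 = 20 | 2·0+4·5 = 20
gcd(3,5,2,4) = 1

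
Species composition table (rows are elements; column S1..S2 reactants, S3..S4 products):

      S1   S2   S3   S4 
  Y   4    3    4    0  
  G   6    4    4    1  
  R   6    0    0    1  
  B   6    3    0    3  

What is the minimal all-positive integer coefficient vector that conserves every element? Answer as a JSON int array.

Coefficients: [1, 4, 4, 6]

Y: 1·4+4·3 = 16 | 4·4+6·0 = 16
G: 1·6+4·4 = 22 | 4·4+6·1 = 22
R: 1·6+4·0 = 6 | 4·0+6·1 = 6
B: 1·6+4·3 = 18 | 4·0+6·3 = 18
gcd(1,4,4,6) = 1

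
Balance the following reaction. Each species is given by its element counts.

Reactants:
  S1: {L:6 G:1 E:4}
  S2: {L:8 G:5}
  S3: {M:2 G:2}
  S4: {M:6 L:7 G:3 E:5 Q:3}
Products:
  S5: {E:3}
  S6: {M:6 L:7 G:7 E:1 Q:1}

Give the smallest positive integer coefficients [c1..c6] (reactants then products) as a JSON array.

Coefficients: [1, 1, 6, 1, 2, 3]

M: 1·0+1·0+6·2+1·6 = 18 | 2·0+3·6 = 18
L: 1·6+1·8+6·0+1·7 = 21 | 2·0+3·7 = 21
G: 1·1+1·5+6·2+1·3 = 21 | 2·0+3·7 = 21
E: 1·4+1·0+6·0+1·5 = 9 | 2·3+3·1 = 9
Q: 1·0+1·0+6·0+1·3 = 3 | 2·0+3·1 = 3
gcd(1,1,6,1,2,3) = 1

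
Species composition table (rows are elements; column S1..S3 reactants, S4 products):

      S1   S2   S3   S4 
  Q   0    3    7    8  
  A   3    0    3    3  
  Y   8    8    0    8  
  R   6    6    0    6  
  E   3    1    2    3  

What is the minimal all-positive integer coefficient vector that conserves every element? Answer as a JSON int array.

Coefficients: [1, 4, 4, 5]

Q: 1·0+4·3+4·7 = 40 | 5·8 = 40
A: 1·3+4·0+4·3 = 15 | 5·3 = 15
Y: 1·8+4·8+4·0 = 40 | 5·8 = 40
R: 1·6+4·6+4·0 = 30 | 5·6 = 30
E: 1·3+4·1+4·2 = 15 | 5·3 = 15
gcd(1,4,4,5) = 1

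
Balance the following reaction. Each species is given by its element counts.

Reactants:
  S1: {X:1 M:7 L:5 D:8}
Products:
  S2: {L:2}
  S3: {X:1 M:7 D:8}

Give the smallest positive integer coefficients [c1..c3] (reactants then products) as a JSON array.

X: 2·1 = 2 | 5·0+2·1 = 2
M: 2·7 = 14 | 5·0+2·7 = 14
L: 2·5 = 10 | 5·2+2·0 = 10
D: 2·8 = 16 | 5·0+2·8 = 16
gcd(2,5,2) = 1

Coefficients: [2, 5, 2]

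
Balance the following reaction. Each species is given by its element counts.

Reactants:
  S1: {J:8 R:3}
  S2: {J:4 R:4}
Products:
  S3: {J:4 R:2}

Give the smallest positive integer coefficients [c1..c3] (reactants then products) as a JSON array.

J: 2·8+1·4 = 20 | 5·4 = 20
R: 2·3+1·4 = 10 | 5·2 = 10
gcd(2,1,5) = 1

Coefficients: [2, 1, 5]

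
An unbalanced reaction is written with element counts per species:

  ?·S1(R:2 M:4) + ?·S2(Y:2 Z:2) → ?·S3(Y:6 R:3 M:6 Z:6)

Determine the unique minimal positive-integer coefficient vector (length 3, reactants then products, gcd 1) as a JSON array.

Y: 3·0+6·2 = 12 | 2·6 = 12
R: 3·2+6·0 = 6 | 2·3 = 6
M: 3·4+6·0 = 12 | 2·6 = 12
Z: 3·0+6·2 = 12 | 2·6 = 12
gcd(3,6,2) = 1

Coefficients: [3, 6, 2]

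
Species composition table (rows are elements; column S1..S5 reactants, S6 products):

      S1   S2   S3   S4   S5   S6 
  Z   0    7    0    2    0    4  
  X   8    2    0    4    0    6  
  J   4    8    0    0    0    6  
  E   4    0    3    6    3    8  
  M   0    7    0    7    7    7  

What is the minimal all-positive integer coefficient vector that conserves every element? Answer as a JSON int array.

Coefficients: [2, 2, 5, 1, 1, 4]

Z: 2·0+2·7+5·0+1·2+1·0 = 16 | 4·4 = 16
X: 2·8+2·2+5·0+1·4+1·0 = 24 | 4·6 = 24
J: 2·4+2·8+5·0+1·0+1·0 = 24 | 4·6 = 24
E: 2·4+2·0+5·3+1·6+1·3 = 32 | 4·8 = 32
M: 2·0+2·7+5·0+1·7+1·7 = 28 | 4·7 = 28
gcd(2,2,5,1,1,4) = 1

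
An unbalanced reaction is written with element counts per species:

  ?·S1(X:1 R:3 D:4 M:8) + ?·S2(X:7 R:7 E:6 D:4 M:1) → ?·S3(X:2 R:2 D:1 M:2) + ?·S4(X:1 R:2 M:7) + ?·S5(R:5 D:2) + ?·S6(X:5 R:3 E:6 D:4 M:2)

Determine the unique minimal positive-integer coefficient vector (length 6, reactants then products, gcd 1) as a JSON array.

Coefficients: [3, 5, 6, 1, 3, 5]

X: 3·1+5·7 = 38 | 6·2+1·1+3·0+5·5 = 38
R: 3·3+5·7 = 44 | 6·2+1·2+3·5+5·3 = 44
E: 3·0+5·6 = 30 | 6·0+1·0+3·0+5·6 = 30
D: 3·4+5·4 = 32 | 6·1+1·0+3·2+5·4 = 32
M: 3·8+5·1 = 29 | 6·2+1·7+3·0+5·2 = 29
gcd(3,5,6,1,3,5) = 1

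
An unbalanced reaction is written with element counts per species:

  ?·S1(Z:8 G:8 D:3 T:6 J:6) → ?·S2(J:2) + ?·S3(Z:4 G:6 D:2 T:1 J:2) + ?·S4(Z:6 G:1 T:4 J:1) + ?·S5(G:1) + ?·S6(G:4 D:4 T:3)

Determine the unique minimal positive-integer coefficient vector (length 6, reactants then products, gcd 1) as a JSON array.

Coefficients: [2, 4, 1, 2, 4, 1]

Z: 2·8 = 16 | 4·0+1·4+2·6+4·0+1·0 = 16
G: 2·8 = 16 | 4·0+1·6+2·1+4·1+1·4 = 16
D: 2·3 = 6 | 4·0+1·2+2·0+4·0+1·4 = 6
T: 2·6 = 12 | 4·0+1·1+2·4+4·0+1·3 = 12
J: 2·6 = 12 | 4·2+1·2+2·1+4·0+1·0 = 12
gcd(2,4,1,2,4,1) = 1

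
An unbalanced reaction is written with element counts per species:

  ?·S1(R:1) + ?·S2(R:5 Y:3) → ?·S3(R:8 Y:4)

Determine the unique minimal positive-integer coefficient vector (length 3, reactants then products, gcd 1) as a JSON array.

R: 4·1+4·5 = 24 | 3·8 = 24
Y: 4·0+4·3 = 12 | 3·4 = 12
gcd(4,4,3) = 1

Coefficients: [4, 4, 3]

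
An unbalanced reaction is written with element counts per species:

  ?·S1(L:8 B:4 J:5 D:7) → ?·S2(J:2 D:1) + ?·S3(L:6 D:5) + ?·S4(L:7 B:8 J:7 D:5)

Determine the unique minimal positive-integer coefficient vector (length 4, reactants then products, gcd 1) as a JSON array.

Coefficients: [4, 3, 3, 2]

L: 4·8 = 32 | 3·0+3·6+2·7 = 32
B: 4·4 = 16 | 3·0+3·0+2·8 = 16
J: 4·5 = 20 | 3·2+3·0+2·7 = 20
D: 4·7 = 28 | 3·1+3·5+2·5 = 28
gcd(4,3,3,2) = 1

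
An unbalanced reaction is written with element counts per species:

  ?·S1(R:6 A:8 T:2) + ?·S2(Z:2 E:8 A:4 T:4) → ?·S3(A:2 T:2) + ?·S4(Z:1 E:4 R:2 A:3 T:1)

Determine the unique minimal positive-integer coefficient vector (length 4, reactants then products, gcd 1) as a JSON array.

Z: 2·0+3·2 = 6 | 5·0+6·1 = 6
E: 2·0+3·8 = 24 | 5·0+6·4 = 24
R: 2·6+3·0 = 12 | 5·0+6·2 = 12
A: 2·8+3·4 = 28 | 5·2+6·3 = 28
T: 2·2+3·4 = 16 | 5·2+6·1 = 16
gcd(2,3,5,6) = 1

Coefficients: [2, 3, 5, 6]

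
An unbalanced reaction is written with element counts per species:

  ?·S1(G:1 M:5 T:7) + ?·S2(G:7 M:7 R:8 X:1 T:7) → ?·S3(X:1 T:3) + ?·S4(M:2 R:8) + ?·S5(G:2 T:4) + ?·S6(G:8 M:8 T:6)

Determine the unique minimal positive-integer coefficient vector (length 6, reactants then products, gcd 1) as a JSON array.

Coefficients: [2, 6, 6, 6, 2, 5]

G: 2·1+6·7 = 44 | 6·0+6·0+2·2+5·8 = 44
M: 2·5+6·7 = 52 | 6·0+6·2+2·0+5·8 = 52
R: 2·0+6·8 = 48 | 6·0+6·8+2·0+5·0 = 48
X: 2·0+6·1 = 6 | 6·1+6·0+2·0+5·0 = 6
T: 2·7+6·7 = 56 | 6·3+6·0+2·4+5·6 = 56
gcd(2,6,6,6,2,5) = 1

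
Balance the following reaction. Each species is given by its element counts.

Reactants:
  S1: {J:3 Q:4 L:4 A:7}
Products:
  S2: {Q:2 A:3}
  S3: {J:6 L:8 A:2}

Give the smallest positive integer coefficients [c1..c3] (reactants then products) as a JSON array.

Coefficients: [2, 4, 1]

J: 2·3 = 6 | 4·0+1·6 = 6
Q: 2·4 = 8 | 4·2+1·0 = 8
L: 2·4 = 8 | 4·0+1·8 = 8
A: 2·7 = 14 | 4·3+1·2 = 14
gcd(2,4,1) = 1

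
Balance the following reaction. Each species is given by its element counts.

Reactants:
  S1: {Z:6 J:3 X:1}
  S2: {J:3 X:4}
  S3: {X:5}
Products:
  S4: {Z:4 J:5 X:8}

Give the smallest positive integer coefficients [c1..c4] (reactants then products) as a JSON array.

Coefficients: [2, 3, 2, 3]

Z: 2·6+3·0+2·0 = 12 | 3·4 = 12
J: 2·3+3·3+2·0 = 15 | 3·5 = 15
X: 2·1+3·4+2·5 = 24 | 3·8 = 24
gcd(2,3,2,3) = 1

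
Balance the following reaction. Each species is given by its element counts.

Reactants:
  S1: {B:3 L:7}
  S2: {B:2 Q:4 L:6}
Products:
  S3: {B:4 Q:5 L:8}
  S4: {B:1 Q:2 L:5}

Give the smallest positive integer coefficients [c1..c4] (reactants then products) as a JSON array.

Coefficients: [1, 4, 2, 3]

B: 1·3+4·2 = 11 | 2·4+3·1 = 11
Q: 1·0+4·4 = 16 | 2·5+3·2 = 16
L: 1·7+4·6 = 31 | 2·8+3·5 = 31
gcd(1,4,2,3) = 1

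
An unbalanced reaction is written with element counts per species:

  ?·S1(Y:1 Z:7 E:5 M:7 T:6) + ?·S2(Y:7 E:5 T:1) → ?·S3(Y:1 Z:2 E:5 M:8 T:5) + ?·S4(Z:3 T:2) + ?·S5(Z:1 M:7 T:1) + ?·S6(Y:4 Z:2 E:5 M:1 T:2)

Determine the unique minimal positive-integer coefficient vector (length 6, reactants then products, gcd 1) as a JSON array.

Y: 4·1+3·7 = 25 | 1·1+4·0+2·0+6·4 = 25
Z: 4·7+3·0 = 28 | 1·2+4·3+2·1+6·2 = 28
E: 4·5+3·5 = 35 | 1·5+4·0+2·0+6·5 = 35
M: 4·7+3·0 = 28 | 1·8+4·0+2·7+6·1 = 28
T: 4·6+3·1 = 27 | 1·5+4·2+2·1+6·2 = 27
gcd(4,3,1,4,2,6) = 1

Coefficients: [4, 3, 1, 4, 2, 6]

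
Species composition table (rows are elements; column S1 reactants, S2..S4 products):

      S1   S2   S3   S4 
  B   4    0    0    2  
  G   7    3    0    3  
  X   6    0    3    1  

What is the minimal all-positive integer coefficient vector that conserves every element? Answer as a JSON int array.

B: 3·4 = 12 | 1·0+4·0+6·2 = 12
G: 3·7 = 21 | 1·3+4·0+6·3 = 21
X: 3·6 = 18 | 1·0+4·3+6·1 = 18
gcd(3,1,4,6) = 1

Coefficients: [3, 1, 4, 6]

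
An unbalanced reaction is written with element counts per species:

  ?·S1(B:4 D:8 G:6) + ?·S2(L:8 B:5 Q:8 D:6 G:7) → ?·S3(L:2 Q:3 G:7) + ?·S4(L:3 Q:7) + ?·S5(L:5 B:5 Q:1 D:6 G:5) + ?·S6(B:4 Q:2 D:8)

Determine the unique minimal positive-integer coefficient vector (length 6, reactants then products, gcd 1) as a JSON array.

L: 5·0+6·8 = 48 | 6·2+2·3+6·5+5·0 = 48
B: 5·4+6·5 = 50 | 6·0+2·0+6·5+5·4 = 50
Q: 5·0+6·8 = 48 | 6·3+2·7+6·1+5·2 = 48
D: 5·8+6·6 = 76 | 6·0+2·0+6·6+5·8 = 76
G: 5·6+6·7 = 72 | 6·7+2·0+6·5+5·0 = 72
gcd(5,6,6,2,6,5) = 1

Coefficients: [5, 6, 6, 2, 6, 5]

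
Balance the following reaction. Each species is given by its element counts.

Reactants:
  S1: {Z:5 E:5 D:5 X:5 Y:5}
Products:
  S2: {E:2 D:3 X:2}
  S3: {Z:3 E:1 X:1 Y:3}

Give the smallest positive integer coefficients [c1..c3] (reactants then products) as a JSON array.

Z: 3·5 = 15 | 5·0+5·3 = 15
E: 3·5 = 15 | 5·2+5·1 = 15
D: 3·5 = 15 | 5·3+5·0 = 15
X: 3·5 = 15 | 5·2+5·1 = 15
Y: 3·5 = 15 | 5·0+5·3 = 15
gcd(3,5,5) = 1

Coefficients: [3, 5, 5]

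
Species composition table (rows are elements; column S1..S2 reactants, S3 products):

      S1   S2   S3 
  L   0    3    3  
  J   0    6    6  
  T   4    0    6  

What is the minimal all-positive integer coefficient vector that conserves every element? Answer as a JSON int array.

L: 3·0+2·3 = 6 | 2·3 = 6
J: 3·0+2·6 = 12 | 2·6 = 12
T: 3·4+2·0 = 12 | 2·6 = 12
gcd(3,2,2) = 1

Coefficients: [3, 2, 2]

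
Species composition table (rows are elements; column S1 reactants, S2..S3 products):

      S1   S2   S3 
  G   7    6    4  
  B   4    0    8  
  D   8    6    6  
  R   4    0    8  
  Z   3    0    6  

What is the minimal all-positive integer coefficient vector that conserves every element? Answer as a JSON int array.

G: 6·7 = 42 | 5·6+3·4 = 42
B: 6·4 = 24 | 5·0+3·8 = 24
D: 6·8 = 48 | 5·6+3·6 = 48
R: 6·4 = 24 | 5·0+3·8 = 24
Z: 6·3 = 18 | 5·0+3·6 = 18
gcd(6,5,3) = 1

Coefficients: [6, 5, 3]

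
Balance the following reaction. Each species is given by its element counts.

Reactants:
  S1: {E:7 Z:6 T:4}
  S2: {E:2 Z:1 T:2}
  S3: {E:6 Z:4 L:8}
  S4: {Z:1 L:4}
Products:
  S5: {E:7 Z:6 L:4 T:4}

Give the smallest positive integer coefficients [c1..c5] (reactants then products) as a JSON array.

Coefficients: [4, 4, 1, 4, 6]

E: 4·7+4·2+1·6+4·0 = 42 | 6·7 = 42
Z: 4·6+4·1+1·4+4·1 = 36 | 6·6 = 36
L: 4·0+4·0+1·8+4·4 = 24 | 6·4 = 24
T: 4·4+4·2+1·0+4·0 = 24 | 6·4 = 24
gcd(4,4,1,4,6) = 1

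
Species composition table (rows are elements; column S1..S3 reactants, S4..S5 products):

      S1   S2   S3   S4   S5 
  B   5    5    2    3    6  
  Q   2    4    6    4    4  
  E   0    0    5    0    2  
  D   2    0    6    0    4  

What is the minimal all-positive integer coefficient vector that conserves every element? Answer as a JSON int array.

B: 4·5+3·5+2·2 = 39 | 3·3+5·6 = 39
Q: 4·2+3·4+2·6 = 32 | 3·4+5·4 = 32
E: 4·0+3·0+2·5 = 10 | 3·0+5·2 = 10
D: 4·2+3·0+2·6 = 20 | 3·0+5·4 = 20
gcd(4,3,2,3,5) = 1

Coefficients: [4, 3, 2, 3, 5]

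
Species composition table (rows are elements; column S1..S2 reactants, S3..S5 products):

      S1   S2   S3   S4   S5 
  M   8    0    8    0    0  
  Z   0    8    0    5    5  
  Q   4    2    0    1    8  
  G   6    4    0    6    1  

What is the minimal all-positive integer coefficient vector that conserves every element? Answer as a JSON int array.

M: 3·8+5·0 = 24 | 3·8+6·0+2·0 = 24
Z: 3·0+5·8 = 40 | 3·0+6·5+2·5 = 40
Q: 3·4+5·2 = 22 | 3·0+6·1+2·8 = 22
G: 3·6+5·4 = 38 | 3·0+6·6+2·1 = 38
gcd(3,5,3,6,2) = 1

Coefficients: [3, 5, 3, 6, 2]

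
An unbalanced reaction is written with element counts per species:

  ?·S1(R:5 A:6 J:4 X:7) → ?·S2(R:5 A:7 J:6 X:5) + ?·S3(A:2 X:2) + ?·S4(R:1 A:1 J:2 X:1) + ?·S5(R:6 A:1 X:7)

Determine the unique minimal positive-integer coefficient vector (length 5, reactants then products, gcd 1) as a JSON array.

Coefficients: [6, 3, 5, 3, 2]

R: 6·5 = 30 | 3·5+5·0+3·1+2·6 = 30
A: 6·6 = 36 | 3·7+5·2+3·1+2·1 = 36
J: 6·4 = 24 | 3·6+5·0+3·2+2·0 = 24
X: 6·7 = 42 | 3·5+5·2+3·1+2·7 = 42
gcd(6,3,5,3,2) = 1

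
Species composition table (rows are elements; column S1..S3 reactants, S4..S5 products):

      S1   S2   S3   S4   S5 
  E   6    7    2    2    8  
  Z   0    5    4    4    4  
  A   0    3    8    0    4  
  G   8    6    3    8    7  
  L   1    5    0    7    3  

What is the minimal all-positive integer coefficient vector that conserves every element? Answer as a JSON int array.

Coefficients: [2, 4, 1, 1, 5]

E: 2·6+4·7+1·2 = 42 | 1·2+5·8 = 42
Z: 2·0+4·5+1·4 = 24 | 1·4+5·4 = 24
A: 2·0+4·3+1·8 = 20 | 1·0+5·4 = 20
G: 2·8+4·6+1·3 = 43 | 1·8+5·7 = 43
L: 2·1+4·5+1·0 = 22 | 1·7+5·3 = 22
gcd(2,4,1,1,5) = 1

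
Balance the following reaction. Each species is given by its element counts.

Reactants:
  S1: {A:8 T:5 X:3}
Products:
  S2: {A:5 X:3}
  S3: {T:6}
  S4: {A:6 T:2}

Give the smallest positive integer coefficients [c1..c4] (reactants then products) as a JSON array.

A: 6·8 = 48 | 6·5+4·0+3·6 = 48
T: 6·5 = 30 | 6·0+4·6+3·2 = 30
X: 6·3 = 18 | 6·3+4·0+3·0 = 18
gcd(6,6,4,3) = 1

Coefficients: [6, 6, 4, 3]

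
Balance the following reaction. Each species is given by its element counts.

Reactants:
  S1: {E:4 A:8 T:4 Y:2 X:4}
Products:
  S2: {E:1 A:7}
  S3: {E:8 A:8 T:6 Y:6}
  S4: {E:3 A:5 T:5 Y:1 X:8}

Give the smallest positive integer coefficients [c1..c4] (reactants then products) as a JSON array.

E: 4·4 = 16 | 2·1+1·8+2·3 = 16
A: 4·8 = 32 | 2·7+1·8+2·5 = 32
T: 4·4 = 16 | 2·0+1·6+2·5 = 16
Y: 4·2 = 8 | 2·0+1·6+2·1 = 8
X: 4·4 = 16 | 2·0+1·0+2·8 = 16
gcd(4,2,1,2) = 1

Coefficients: [4, 2, 1, 2]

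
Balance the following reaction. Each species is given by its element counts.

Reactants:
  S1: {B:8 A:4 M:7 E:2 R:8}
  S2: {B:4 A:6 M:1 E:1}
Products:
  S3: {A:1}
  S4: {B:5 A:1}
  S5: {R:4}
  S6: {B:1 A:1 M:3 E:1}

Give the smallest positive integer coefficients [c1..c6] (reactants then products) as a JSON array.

Coefficients: [2, 1, 6, 3, 4, 5]

B: 2·8+1·4 = 20 | 6·0+3·5+4·0+5·1 = 20
A: 2·4+1·6 = 14 | 6·1+3·1+4·0+5·1 = 14
M: 2·7+1·1 = 15 | 6·0+3·0+4·0+5·3 = 15
E: 2·2+1·1 = 5 | 6·0+3·0+4·0+5·1 = 5
R: 2·8+1·0 = 16 | 6·0+3·0+4·4+5·0 = 16
gcd(2,1,6,3,4,5) = 1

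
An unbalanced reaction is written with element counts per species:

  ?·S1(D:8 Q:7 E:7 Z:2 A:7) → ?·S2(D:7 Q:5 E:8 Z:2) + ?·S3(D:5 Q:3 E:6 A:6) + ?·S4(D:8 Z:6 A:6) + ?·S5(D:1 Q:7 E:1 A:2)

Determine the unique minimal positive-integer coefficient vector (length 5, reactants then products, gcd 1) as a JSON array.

D: 4·8 = 32 | 1·7+3·5+1·8+2·1 = 32
Q: 4·7 = 28 | 1·5+3·3+1·0+2·7 = 28
E: 4·7 = 28 | 1·8+3·6+1·0+2·1 = 28
Z: 4·2 = 8 | 1·2+3·0+1·6+2·0 = 8
A: 4·7 = 28 | 1·0+3·6+1·6+2·2 = 28
gcd(4,1,3,1,2) = 1

Coefficients: [4, 1, 3, 1, 2]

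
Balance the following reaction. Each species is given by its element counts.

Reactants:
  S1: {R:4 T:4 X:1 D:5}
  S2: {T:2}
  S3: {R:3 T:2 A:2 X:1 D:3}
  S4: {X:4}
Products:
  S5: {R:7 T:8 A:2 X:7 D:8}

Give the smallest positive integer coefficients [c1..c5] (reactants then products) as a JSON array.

Coefficients: [4, 4, 4, 5, 4]

R: 4·4+4·0+4·3+5·0 = 28 | 4·7 = 28
T: 4·4+4·2+4·2+5·0 = 32 | 4·8 = 32
A: 4·0+4·0+4·2+5·0 = 8 | 4·2 = 8
X: 4·1+4·0+4·1+5·4 = 28 | 4·7 = 28
D: 4·5+4·0+4·3+5·0 = 32 | 4·8 = 32
gcd(4,4,4,5,4) = 1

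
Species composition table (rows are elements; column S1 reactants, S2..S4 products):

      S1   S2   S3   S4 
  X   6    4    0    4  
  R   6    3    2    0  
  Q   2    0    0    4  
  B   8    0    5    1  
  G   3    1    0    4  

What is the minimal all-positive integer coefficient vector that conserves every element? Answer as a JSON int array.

Coefficients: [2, 2, 3, 1]

X: 2·6 = 12 | 2·4+3·0+1·4 = 12
R: 2·6 = 12 | 2·3+3·2+1·0 = 12
Q: 2·2 = 4 | 2·0+3·0+1·4 = 4
B: 2·8 = 16 | 2·0+3·5+1·1 = 16
G: 2·3 = 6 | 2·1+3·0+1·4 = 6
gcd(2,2,3,1) = 1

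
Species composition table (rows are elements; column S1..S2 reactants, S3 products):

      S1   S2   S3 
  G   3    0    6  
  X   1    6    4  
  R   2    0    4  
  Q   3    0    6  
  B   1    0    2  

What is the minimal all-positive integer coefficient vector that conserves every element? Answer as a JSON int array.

Coefficients: [6, 1, 3]

G: 6·3+1·0 = 18 | 3·6 = 18
X: 6·1+1·6 = 12 | 3·4 = 12
R: 6·2+1·0 = 12 | 3·4 = 12
Q: 6·3+1·0 = 18 | 3·6 = 18
B: 6·1+1·0 = 6 | 3·2 = 6
gcd(6,1,3) = 1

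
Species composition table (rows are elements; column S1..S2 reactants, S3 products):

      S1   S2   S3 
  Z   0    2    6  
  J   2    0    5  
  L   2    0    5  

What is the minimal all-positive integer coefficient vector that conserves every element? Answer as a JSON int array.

Z: 5·0+6·2 = 12 | 2·6 = 12
J: 5·2+6·0 = 10 | 2·5 = 10
L: 5·2+6·0 = 10 | 2·5 = 10
gcd(5,6,2) = 1

Coefficients: [5, 6, 2]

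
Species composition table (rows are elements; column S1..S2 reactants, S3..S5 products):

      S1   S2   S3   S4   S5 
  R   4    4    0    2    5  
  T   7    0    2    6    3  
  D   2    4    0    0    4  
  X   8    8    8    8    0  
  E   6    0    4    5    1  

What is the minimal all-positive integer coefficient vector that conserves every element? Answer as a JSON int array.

Coefficients: [6, 1, 3, 4, 4]

R: 6·4+1·4 = 28 | 3·0+4·2+4·5 = 28
T: 6·7+1·0 = 42 | 3·2+4·6+4·3 = 42
D: 6·2+1·4 = 16 | 3·0+4·0+4·4 = 16
X: 6·8+1·8 = 56 | 3·8+4·8+4·0 = 56
E: 6·6+1·0 = 36 | 3·4+4·5+4·1 = 36
gcd(6,1,3,4,4) = 1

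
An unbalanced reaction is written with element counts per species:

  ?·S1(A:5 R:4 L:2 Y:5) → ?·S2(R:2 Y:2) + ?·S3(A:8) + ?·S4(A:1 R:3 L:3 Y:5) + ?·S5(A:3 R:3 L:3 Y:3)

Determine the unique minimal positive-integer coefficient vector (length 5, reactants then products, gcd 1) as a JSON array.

Coefficients: [6, 6, 3, 3, 1]

A: 6·5 = 30 | 6·0+3·8+3·1+1·3 = 30
R: 6·4 = 24 | 6·2+3·0+3·3+1·3 = 24
L: 6·2 = 12 | 6·0+3·0+3·3+1·3 = 12
Y: 6·5 = 30 | 6·2+3·0+3·5+1·3 = 30
gcd(6,6,3,3,1) = 1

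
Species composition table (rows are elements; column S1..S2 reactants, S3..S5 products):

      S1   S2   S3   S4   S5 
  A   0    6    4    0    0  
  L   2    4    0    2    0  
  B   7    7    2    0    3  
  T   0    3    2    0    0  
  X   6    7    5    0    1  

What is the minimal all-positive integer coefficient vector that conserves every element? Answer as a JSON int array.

Coefficients: [1, 2, 3, 5, 5]

A: 1·0+2·6 = 12 | 3·4+5·0+5·0 = 12
L: 1·2+2·4 = 10 | 3·0+5·2+5·0 = 10
B: 1·7+2·7 = 21 | 3·2+5·0+5·3 = 21
T: 1·0+2·3 = 6 | 3·2+5·0+5·0 = 6
X: 1·6+2·7 = 20 | 3·5+5·0+5·1 = 20
gcd(1,2,3,5,5) = 1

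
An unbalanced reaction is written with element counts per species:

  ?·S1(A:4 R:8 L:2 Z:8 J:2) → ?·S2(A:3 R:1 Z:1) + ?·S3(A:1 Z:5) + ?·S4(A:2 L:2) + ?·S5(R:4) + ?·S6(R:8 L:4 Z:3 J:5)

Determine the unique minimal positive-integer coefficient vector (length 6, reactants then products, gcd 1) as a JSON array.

A: 5·4 = 20 | 4·3+6·1+1·2+5·0+2·0 = 20
R: 5·8 = 40 | 4·1+6·0+1·0+5·4+2·8 = 40
L: 5·2 = 10 | 4·0+6·0+1·2+5·0+2·4 = 10
Z: 5·8 = 40 | 4·1+6·5+1·0+5·0+2·3 = 40
J: 5·2 = 10 | 4·0+6·0+1·0+5·0+2·5 = 10
gcd(5,4,6,1,5,2) = 1

Coefficients: [5, 4, 6, 1, 5, 2]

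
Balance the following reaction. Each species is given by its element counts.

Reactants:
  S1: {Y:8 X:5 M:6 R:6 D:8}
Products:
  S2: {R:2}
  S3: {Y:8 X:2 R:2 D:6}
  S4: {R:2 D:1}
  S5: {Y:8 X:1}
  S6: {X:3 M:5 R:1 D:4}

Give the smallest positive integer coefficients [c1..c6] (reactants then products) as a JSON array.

Y: 5·8 = 40 | 6·0+2·8+4·0+3·8+6·0 = 40
X: 5·5 = 25 | 6·0+2·2+4·0+3·1+6·3 = 25
M: 5·6 = 30 | 6·0+2·0+4·0+3·0+6·5 = 30
R: 5·6 = 30 | 6·2+2·2+4·2+3·0+6·1 = 30
D: 5·8 = 40 | 6·0+2·6+4·1+3·0+6·4 = 40
gcd(5,6,2,4,3,6) = 1

Coefficients: [5, 6, 2, 4, 3, 6]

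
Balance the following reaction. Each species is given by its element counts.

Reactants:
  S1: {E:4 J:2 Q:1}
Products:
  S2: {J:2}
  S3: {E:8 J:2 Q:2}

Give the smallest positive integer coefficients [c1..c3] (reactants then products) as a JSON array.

Coefficients: [2, 1, 1]

E: 2·4 = 8 | 1·0+1·8 = 8
J: 2·2 = 4 | 1·2+1·2 = 4
Q: 2·1 = 2 | 1·0+1·2 = 2
gcd(2,1,1) = 1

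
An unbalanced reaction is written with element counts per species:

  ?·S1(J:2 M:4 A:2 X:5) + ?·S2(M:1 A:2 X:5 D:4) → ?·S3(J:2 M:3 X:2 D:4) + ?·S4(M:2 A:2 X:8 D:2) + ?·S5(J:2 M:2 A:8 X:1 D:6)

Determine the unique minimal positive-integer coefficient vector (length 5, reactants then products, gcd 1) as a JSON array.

Coefficients: [3, 6, 2, 5, 1]

J: 3·2+6·0 = 6 | 2·2+5·0+1·2 = 6
M: 3·4+6·1 = 18 | 2·3+5·2+1·2 = 18
A: 3·2+6·2 = 18 | 2·0+5·2+1·8 = 18
X: 3·5+6·5 = 45 | 2·2+5·8+1·1 = 45
D: 3·0+6·4 = 24 | 2·4+5·2+1·6 = 24
gcd(3,6,2,5,1) = 1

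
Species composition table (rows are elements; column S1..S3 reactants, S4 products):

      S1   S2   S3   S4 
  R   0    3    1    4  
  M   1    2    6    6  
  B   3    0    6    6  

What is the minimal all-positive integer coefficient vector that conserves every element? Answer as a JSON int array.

R: 6·0+6·3+2·1 = 20 | 5·4 = 20
M: 6·1+6·2+2·6 = 30 | 5·6 = 30
B: 6·3+6·0+2·6 = 30 | 5·6 = 30
gcd(6,6,2,5) = 1

Coefficients: [6, 6, 2, 5]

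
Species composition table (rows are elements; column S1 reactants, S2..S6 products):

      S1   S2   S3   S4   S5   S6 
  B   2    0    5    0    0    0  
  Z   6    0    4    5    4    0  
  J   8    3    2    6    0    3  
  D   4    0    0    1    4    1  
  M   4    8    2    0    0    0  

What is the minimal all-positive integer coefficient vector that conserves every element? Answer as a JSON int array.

Coefficients: [5, 2, 2, 2, 3, 6]

B: 5·2 = 10 | 2·0+2·5+2·0+3·0+6·0 = 10
Z: 5·6 = 30 | 2·0+2·4+2·5+3·4+6·0 = 30
J: 5·8 = 40 | 2·3+2·2+2·6+3·0+6·3 = 40
D: 5·4 = 20 | 2·0+2·0+2·1+3·4+6·1 = 20
M: 5·4 = 20 | 2·8+2·2+2·0+3·0+6·0 = 20
gcd(5,2,2,2,3,6) = 1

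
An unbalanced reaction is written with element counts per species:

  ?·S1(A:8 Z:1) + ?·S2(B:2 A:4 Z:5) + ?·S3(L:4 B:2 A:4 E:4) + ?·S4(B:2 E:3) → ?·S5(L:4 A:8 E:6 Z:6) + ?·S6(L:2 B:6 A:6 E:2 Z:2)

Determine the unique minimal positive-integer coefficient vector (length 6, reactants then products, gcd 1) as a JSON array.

L: 1·0+5·0+5·4+2·0 = 20 | 3·4+4·2 = 20
B: 1·0+5·2+5·2+2·2 = 24 | 3·0+4·6 = 24
A: 1·8+5·4+5·4+2·0 = 48 | 3·8+4·6 = 48
E: 1·0+5·0+5·4+2·3 = 26 | 3·6+4·2 = 26
Z: 1·1+5·5+5·0+2·0 = 26 | 3·6+4·2 = 26
gcd(1,5,5,2,3,4) = 1

Coefficients: [1, 5, 5, 2, 3, 4]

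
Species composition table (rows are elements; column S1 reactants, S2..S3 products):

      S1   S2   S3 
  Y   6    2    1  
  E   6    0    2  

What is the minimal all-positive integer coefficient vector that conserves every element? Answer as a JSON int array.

Y: 2·6 = 12 | 3·2+6·1 = 12
E: 2·6 = 12 | 3·0+6·2 = 12
gcd(2,3,6) = 1

Coefficients: [2, 3, 6]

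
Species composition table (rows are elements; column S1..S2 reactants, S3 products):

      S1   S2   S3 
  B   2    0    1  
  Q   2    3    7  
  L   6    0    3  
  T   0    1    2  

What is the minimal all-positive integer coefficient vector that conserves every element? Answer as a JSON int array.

Coefficients: [1, 4, 2]

B: 1·2+4·0 = 2 | 2·1 = 2
Q: 1·2+4·3 = 14 | 2·7 = 14
L: 1·6+4·0 = 6 | 2·3 = 6
T: 1·0+4·1 = 4 | 2·2 = 4
gcd(1,4,2) = 1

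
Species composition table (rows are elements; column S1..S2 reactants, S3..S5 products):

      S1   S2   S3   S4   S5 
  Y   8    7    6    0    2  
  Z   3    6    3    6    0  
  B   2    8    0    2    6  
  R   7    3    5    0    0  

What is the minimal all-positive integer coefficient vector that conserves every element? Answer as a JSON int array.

Coefficients: [2, 2, 4, 1, 3]

Y: 2·8+2·7 = 30 | 4·6+1·0+3·2 = 30
Z: 2·3+2·6 = 18 | 4·3+1·6+3·0 = 18
B: 2·2+2·8 = 20 | 4·0+1·2+3·6 = 20
R: 2·7+2·3 = 20 | 4·5+1·0+3·0 = 20
gcd(2,2,4,1,3) = 1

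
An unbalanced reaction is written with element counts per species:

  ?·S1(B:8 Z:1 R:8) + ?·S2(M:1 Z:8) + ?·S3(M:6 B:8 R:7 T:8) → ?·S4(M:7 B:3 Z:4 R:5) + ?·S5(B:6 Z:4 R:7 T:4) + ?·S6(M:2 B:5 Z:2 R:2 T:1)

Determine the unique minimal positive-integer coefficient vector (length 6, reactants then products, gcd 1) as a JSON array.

Coefficients: [4, 4, 3, 2, 5, 4]

M: 4·0+4·1+3·6 = 22 | 2·7+5·0+4·2 = 22
B: 4·8+4·0+3·8 = 56 | 2·3+5·6+4·5 = 56
Z: 4·1+4·8+3·0 = 36 | 2·4+5·4+4·2 = 36
R: 4·8+4·0+3·7 = 53 | 2·5+5·7+4·2 = 53
T: 4·0+4·0+3·8 = 24 | 2·0+5·4+4·1 = 24
gcd(4,4,3,2,5,4) = 1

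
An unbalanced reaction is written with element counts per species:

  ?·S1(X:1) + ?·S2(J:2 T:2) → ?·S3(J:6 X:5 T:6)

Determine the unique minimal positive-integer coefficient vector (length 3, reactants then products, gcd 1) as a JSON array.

Coefficients: [5, 3, 1]

J: 5·0+3·2 = 6 | 1·6 = 6
X: 5·1+3·0 = 5 | 1·5 = 5
T: 5·0+3·2 = 6 | 1·6 = 6
gcd(5,3,1) = 1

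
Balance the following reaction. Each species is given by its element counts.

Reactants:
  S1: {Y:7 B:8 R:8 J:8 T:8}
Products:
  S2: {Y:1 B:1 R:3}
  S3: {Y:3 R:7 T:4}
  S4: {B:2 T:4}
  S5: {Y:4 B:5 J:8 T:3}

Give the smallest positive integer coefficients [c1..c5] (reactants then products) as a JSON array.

Coefficients: [4, 6, 2, 3, 4]

Y: 4·7 = 28 | 6·1+2·3+3·0+4·4 = 28
B: 4·8 = 32 | 6·1+2·0+3·2+4·5 = 32
R: 4·8 = 32 | 6·3+2·7+3·0+4·0 = 32
J: 4·8 = 32 | 6·0+2·0+3·0+4·8 = 32
T: 4·8 = 32 | 6·0+2·4+3·4+4·3 = 32
gcd(4,6,2,3,4) = 1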